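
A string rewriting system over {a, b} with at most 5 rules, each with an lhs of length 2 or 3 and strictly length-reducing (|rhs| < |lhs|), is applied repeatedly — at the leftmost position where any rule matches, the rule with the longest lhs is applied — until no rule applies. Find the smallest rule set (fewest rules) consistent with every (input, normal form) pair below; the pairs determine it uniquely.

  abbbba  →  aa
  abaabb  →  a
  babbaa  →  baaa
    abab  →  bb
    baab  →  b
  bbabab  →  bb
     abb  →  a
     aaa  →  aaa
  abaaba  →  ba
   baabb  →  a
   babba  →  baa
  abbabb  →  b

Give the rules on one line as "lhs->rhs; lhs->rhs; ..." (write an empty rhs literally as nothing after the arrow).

aab->bb; ab->b; abb->a; bbb->ab

  | abbbba => abba => aa
  | abaabb => baabb => bbbb => abb => a
  | babbaa => baaa
  | abab => bab => bb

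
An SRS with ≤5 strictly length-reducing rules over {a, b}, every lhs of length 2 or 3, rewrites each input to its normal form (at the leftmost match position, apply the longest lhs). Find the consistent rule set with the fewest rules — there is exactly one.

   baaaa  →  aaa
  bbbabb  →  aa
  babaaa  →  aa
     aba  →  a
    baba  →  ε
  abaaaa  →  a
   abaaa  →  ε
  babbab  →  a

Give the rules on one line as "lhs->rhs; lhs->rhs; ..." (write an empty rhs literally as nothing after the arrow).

aba->bb; ba->; bb->a; bba->b

  | baaaa => aaa
  | bbbabb => ababb => bbbb => abb => aa
  | babaaa => baaa => aa
  | aba => bb => a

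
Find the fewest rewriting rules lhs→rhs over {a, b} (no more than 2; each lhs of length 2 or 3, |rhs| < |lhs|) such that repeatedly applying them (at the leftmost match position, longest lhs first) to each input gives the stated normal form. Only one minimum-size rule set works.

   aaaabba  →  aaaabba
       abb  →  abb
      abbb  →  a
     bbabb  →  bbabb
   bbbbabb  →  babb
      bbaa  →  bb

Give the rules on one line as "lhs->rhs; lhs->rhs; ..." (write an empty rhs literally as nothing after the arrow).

  | aaaabba
  | abb
  | abbb => a
  | bbabb

baa->b; bbb->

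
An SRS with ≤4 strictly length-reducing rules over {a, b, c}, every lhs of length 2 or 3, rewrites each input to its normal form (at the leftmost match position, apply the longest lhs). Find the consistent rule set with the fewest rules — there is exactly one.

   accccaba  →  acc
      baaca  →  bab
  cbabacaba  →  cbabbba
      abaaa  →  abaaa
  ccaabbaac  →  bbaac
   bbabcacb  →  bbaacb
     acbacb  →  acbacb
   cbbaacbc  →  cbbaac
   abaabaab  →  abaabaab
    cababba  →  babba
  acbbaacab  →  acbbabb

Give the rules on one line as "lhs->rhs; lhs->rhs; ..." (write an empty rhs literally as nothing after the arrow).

aca->b; bc->; ca->; ccb->cc

  | accccaba => acccba => accca => acc
  | baaca => bab
  | cbabacaba => cbabbba
  | abaaa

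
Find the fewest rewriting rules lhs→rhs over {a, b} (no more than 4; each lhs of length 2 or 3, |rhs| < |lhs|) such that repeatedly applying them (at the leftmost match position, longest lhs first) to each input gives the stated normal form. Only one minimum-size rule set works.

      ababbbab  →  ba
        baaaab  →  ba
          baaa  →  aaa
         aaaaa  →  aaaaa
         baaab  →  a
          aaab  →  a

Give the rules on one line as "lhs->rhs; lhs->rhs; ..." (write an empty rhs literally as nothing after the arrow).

aab->bb; baa->aa; bb->; bbb->ba

  | ababbbab => ababaab => abaaab => aaaab => aabb => bbb => ba
  | baaaab => aaaab => aabb => bbb => ba
  | baaa => aaa
  | aaaaa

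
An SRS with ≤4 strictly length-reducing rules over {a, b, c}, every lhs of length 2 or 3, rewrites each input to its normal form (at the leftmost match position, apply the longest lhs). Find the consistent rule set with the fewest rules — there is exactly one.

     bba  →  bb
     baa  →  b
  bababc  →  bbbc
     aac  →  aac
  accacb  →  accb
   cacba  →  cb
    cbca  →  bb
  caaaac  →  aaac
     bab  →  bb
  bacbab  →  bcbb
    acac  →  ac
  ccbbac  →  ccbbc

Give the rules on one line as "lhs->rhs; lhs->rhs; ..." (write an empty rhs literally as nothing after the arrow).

  | bba => bb
  | baa => ba => b
  | bababc => bbabc => bbbc
  | aac

ba->b; ca->; cbc->bb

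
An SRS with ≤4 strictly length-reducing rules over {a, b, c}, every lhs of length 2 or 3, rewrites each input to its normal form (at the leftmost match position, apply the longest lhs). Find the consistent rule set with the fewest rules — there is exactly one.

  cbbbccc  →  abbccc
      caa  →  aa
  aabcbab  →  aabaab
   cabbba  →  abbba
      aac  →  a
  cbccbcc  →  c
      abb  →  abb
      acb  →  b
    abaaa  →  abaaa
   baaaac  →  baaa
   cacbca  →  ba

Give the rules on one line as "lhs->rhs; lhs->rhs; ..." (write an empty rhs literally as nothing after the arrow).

ac->; ca->a; cb->a

  | cbbbccc => abbccc
  | caa => aa
  | aabcbab => aabaab
  | cabbba => abbba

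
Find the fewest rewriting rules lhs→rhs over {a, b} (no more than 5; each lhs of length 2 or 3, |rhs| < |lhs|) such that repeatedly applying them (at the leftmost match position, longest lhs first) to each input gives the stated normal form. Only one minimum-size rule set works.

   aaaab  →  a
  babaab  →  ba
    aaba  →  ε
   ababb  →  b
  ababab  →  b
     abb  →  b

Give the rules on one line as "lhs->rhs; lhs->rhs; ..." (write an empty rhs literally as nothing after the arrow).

  | aaaab => aab => a
  | babaab => bbaab => baab => ba
  | aaba => aa => ε
  | ababb => babb => bbb => bb => b

aa->; aab->a; ab->b; bb->b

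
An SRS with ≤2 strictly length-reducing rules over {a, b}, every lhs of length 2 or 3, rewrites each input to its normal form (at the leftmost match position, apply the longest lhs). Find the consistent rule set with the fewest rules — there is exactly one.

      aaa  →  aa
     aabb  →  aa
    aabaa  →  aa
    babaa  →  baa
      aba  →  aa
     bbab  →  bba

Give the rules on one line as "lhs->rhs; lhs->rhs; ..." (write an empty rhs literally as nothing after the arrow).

  | aaa => aa
  | aabb => aab => aa
  | aabaa => aaaa => aaa => aa
  | babaa => baaa => baa

aaa->aa; ab->a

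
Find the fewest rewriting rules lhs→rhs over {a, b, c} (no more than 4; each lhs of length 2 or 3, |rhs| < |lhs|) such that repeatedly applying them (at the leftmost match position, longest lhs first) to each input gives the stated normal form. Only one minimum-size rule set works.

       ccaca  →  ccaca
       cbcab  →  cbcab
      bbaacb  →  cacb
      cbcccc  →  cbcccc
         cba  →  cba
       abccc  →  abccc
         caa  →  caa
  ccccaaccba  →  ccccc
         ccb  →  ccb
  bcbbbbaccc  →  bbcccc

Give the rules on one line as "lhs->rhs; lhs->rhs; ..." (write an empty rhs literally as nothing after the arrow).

aac->bb; bba->c; bcb->b

  | ccaca
  | cbcab
  | bbaacb => cacb
  | cbcccc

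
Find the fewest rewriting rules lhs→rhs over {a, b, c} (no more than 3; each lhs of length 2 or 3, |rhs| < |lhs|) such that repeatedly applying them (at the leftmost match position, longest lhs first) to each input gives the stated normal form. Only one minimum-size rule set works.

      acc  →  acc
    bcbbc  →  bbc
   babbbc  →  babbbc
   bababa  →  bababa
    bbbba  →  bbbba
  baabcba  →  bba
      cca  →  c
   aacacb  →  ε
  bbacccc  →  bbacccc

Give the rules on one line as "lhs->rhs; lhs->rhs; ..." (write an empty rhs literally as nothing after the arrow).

  | acc
  | bcbbc => bbc
  | babbbc
  | bababa

aa->; ca->; cb->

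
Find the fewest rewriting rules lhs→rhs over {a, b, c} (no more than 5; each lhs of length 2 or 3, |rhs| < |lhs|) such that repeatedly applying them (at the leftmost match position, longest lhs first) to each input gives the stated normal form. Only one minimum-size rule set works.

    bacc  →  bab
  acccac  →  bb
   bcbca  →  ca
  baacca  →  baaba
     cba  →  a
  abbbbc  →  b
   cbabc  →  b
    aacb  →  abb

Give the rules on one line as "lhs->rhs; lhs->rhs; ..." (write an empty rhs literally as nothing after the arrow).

  | bacc => bab
  | acccac => abcac => acac => bac => bb
  | bcbca => cbca => ca
  | baacca => baaba

ac->b; acc->ab; bc->c; cb->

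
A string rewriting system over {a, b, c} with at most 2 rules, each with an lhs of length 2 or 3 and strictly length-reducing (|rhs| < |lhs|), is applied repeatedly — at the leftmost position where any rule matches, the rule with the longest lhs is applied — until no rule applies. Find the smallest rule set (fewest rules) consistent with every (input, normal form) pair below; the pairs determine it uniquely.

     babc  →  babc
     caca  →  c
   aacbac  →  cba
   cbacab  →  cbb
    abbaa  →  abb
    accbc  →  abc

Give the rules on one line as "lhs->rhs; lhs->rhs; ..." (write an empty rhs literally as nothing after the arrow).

aa->; ac->a

  | babc
  | caca => caa => c
  | aacbac => cbac => cba
  | cbacab => cbaab => cbb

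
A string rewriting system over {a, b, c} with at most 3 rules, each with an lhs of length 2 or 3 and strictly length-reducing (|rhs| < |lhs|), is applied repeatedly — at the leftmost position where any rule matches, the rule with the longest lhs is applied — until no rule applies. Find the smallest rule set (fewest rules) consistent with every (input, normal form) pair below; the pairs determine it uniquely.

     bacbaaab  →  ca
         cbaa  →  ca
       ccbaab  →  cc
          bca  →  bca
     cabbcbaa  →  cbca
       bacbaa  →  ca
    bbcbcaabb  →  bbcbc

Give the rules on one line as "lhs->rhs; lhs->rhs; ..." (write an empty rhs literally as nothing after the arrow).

ab->; ba->

  | bacbaaab => cbaaab => caab => ca
  | cbaa => ca
  | ccbaab => ccab => cc
  | bca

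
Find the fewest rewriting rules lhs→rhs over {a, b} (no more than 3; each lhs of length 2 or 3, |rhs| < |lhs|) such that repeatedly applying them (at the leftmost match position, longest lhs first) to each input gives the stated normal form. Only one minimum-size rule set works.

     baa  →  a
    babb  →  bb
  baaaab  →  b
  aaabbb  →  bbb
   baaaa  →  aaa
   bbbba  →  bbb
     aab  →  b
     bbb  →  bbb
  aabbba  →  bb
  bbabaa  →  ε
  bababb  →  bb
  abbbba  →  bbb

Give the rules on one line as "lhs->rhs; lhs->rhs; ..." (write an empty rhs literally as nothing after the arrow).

ab->b; ba->

  | baa => a
  | babb => bb
  | baaaab => aaab => aab => ab => b
  | aaabbb => aabbb => abbb => bbb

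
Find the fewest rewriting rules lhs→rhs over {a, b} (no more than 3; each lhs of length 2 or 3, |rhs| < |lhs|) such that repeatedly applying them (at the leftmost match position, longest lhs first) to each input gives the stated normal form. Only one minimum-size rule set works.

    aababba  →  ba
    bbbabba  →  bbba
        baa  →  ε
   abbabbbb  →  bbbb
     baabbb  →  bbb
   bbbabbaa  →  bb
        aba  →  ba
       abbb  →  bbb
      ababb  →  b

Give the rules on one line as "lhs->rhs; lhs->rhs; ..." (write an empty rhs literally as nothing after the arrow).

ab->b; baa->; bab->

  | aababba => ababba => babba => ba
  | bbbabba => bbba
  | baa => ε
  | abbabbbb => bbabbbb => bbbb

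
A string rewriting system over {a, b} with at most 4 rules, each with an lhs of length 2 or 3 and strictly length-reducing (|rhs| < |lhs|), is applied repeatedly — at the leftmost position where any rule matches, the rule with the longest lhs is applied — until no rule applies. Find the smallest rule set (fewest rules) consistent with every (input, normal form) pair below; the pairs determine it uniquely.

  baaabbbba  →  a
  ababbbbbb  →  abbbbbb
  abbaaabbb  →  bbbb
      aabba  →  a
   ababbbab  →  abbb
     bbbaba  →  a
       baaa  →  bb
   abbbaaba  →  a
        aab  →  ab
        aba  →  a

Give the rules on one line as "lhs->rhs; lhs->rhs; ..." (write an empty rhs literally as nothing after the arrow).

  | baaabbbba => aaabbbba => bbbbbba => bbbbba => bbbba => bbba => bba => ba => a
  | ababbbbbb => abbbbbb
  | abbaaabbb => abaaabbb => aaaabbb => bbabbb => bbbb
  | aabba => abba => aba => aa => a

aa->a; aaa->bb; ba->a; bab->b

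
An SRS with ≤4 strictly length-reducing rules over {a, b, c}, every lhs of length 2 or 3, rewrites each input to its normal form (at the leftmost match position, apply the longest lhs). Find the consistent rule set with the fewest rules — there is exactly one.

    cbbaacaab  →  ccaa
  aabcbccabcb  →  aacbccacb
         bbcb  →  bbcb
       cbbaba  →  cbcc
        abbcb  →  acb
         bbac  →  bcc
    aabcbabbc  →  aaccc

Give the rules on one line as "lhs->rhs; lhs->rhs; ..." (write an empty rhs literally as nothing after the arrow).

  | cbbaacaab => cbcacaab => ccaab => ccaa
  | aabcbccabcb => aacbccabcb => aacbccacb
  | bbcb
  | cbbaba => cbcba => cbcc

ab->a; ba->c; bca->; ccb->cc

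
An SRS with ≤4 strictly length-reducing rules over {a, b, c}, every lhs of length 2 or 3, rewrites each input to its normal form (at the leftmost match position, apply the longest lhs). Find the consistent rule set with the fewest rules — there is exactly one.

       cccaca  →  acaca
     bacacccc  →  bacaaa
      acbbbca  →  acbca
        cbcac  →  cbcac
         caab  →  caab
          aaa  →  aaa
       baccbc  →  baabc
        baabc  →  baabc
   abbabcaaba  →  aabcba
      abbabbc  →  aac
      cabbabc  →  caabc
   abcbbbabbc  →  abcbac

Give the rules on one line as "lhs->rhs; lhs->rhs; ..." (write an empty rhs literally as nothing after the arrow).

  | cccaca => acaca
  | bacacccc => bacaacc => bacaaa
  | acbbbca => acbca
  | cbcac

aba->ba; bb->; cc->a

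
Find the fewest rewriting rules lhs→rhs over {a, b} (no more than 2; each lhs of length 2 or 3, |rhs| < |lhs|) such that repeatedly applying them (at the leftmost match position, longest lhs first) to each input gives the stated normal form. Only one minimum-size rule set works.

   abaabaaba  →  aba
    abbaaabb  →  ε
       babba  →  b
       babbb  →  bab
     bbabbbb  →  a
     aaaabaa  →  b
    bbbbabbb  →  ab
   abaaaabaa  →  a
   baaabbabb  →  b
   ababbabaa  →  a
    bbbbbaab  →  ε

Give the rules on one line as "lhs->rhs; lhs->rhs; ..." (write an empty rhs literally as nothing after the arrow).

  | abaabaaba => abbaaba => aaaba => aba
  | abbaaabb => aaaabb => aabb => bb => ε
  | babba => baa => b
  | babbb => bab

aa->; bb->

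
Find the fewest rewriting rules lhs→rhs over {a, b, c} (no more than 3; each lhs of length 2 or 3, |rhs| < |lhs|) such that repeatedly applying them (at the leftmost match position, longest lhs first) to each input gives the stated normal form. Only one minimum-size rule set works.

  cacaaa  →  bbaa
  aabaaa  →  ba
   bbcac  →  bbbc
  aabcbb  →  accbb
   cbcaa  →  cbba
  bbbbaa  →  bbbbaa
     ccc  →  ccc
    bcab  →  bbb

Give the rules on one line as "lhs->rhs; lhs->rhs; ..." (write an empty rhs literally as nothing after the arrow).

ab->c; ca->b

  | cacaaa => bcaaa => bbaa
  | aabaaa => acaaa => abaa => caa => ba
  | bbcac => bbbc
  | aabcbb => accbb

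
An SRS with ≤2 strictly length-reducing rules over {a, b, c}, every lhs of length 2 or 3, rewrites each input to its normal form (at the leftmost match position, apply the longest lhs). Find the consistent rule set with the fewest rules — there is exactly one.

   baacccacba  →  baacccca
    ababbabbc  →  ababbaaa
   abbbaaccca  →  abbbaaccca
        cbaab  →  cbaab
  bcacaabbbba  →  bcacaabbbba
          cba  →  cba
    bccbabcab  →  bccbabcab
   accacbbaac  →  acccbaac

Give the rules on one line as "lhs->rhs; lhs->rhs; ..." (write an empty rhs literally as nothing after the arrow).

  | baacccacba => baacccca
  | ababbabbc => ababbaaa
  | abbbaaccca
  | cbaab

acb->c; bbc->aa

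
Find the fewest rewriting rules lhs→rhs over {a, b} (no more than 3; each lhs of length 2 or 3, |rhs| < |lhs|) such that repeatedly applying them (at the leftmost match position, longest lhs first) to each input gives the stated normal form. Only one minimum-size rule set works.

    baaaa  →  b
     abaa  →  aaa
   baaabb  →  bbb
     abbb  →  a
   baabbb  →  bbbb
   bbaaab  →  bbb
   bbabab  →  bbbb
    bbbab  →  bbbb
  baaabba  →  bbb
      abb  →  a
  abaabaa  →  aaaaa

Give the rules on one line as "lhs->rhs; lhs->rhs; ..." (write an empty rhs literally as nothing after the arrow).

ab->a; ba->b

  | baaaa => baaa => baa => ba => b
  | abaa => aaa
  | baaabb => baabb => babb => bbb
  | abbb => abb => ab => a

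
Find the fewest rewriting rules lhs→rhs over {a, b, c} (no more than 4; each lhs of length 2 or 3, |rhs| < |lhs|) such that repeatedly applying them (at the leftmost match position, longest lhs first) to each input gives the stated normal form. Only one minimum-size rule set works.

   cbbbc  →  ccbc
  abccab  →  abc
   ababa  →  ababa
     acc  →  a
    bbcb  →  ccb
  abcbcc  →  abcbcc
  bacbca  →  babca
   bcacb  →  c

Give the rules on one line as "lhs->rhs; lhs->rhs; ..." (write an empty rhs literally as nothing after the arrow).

  | cbbbc => ccbc
  | abccab => abc
  | ababa
  | acc => ac => a

ac->a; bb->c; cab->; cac->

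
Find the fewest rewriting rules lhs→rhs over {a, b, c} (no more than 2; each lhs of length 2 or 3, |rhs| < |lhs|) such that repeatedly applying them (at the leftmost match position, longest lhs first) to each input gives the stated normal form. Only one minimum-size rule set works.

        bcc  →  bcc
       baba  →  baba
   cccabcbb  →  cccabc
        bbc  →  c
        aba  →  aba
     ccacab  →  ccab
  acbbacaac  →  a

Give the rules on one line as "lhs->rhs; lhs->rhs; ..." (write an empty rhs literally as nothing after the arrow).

  | bcc
  | baba
  | cccabcbb => cccabc
  | bbc => c

ac->; bb->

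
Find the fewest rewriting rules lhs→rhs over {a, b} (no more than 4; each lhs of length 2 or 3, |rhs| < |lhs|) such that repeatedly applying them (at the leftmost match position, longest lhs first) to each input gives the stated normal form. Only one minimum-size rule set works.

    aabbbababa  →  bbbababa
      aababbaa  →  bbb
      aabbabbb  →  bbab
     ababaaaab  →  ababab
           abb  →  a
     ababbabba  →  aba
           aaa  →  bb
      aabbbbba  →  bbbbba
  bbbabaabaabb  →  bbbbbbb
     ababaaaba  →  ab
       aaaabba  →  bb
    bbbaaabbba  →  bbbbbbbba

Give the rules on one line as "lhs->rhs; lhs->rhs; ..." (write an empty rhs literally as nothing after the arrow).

aa->; aaa->bb; abb->a

  | aabbbababa => bbbababa
  | aababbaa => babbaa => baaa => bbb
  | aabbabbb => bbabbb => bbab
  | ababaaaab => ababbbab => ababab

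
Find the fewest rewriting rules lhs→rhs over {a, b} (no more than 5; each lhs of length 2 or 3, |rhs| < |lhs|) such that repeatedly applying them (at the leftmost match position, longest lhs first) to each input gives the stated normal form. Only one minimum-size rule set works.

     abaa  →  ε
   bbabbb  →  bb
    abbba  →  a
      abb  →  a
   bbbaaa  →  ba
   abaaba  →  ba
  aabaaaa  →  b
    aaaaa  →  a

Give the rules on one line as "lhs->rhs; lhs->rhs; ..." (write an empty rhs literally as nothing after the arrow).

aa->; ab->; abb->a; bbb->b

  | abaa => aa => ε
  | bbabbb => bbab => bb
  | abbba => aba => a
  | abb => a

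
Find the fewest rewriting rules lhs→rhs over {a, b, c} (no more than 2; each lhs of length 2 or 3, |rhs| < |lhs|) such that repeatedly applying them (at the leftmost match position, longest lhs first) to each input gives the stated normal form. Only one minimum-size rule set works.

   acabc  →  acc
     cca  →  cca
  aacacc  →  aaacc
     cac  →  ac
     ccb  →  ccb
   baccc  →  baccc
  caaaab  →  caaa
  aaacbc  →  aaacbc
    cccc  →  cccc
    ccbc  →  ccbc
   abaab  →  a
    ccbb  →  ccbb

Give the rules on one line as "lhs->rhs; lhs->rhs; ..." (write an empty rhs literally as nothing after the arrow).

ab->; cac->ac

  | acabc => acc
  | cca
  | aacacc => aaacc
  | cac => ac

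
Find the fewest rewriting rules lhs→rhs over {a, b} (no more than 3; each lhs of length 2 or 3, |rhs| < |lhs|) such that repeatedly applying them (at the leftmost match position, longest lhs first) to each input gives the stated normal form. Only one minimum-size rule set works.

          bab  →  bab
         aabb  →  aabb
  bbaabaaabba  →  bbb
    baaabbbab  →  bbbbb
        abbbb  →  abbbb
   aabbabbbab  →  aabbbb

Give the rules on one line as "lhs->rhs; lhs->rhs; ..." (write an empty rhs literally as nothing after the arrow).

aaa->b; aba->a; bba->b

  | bab
  | aabb
  | bbaabaaabba => babaaabba => baaabba => bbbba => bbb
  | baaabbbab => bbbbbab => bbbbb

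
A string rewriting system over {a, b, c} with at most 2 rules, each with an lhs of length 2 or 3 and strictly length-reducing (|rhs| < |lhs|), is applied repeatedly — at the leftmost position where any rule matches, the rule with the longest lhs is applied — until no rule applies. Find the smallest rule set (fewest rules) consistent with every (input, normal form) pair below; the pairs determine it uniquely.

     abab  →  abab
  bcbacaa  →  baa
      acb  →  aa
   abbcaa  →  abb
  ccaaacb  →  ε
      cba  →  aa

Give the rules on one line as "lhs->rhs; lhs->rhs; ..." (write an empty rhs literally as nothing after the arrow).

caa->; cb->a

  | abab
  | bcbacaa => baacaa => baa
  | acb => aa
  | abbcaa => abb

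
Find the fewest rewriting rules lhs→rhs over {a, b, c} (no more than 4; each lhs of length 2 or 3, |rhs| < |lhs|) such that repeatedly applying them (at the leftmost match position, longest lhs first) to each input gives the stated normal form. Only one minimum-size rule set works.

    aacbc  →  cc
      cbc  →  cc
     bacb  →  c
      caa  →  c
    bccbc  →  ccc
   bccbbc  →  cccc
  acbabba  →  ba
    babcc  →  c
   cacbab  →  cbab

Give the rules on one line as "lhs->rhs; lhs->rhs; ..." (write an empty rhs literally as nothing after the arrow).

  | aacbc => cbc => cc
  | cbc => cc
  | bacb => bb => c
  | caa => c

aa->; ac->; bb->c; bc->c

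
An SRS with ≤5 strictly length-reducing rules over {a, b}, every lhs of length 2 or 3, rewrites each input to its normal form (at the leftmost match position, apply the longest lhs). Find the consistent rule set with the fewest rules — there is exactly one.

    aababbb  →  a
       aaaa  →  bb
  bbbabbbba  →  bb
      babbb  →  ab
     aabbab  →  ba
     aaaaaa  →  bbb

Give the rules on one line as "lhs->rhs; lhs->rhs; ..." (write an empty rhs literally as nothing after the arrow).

  | aababbb => aabbb => abb => a
  | aaaa => baa => bb
  | bbbabbbba => bbaabbba => bbabba => baaba => baa => bb
  | babbb => aabb => ab

aa->b; aab->a; abb->a; bab->aa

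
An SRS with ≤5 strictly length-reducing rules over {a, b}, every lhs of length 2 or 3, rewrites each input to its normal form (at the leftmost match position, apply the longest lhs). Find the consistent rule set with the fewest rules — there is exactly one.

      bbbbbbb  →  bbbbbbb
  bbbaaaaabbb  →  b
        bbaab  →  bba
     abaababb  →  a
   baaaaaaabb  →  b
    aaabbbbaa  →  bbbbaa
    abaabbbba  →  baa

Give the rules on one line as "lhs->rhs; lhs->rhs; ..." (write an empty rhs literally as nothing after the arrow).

  | bbbbbbb
  | bbbaaaaabbb => bbbaabbb => bbbabab => bbab => b
  | bbaab => bba
  | abaababb => aababb => aabb => aba => a

aaa->; ab->; abb->ba; bab->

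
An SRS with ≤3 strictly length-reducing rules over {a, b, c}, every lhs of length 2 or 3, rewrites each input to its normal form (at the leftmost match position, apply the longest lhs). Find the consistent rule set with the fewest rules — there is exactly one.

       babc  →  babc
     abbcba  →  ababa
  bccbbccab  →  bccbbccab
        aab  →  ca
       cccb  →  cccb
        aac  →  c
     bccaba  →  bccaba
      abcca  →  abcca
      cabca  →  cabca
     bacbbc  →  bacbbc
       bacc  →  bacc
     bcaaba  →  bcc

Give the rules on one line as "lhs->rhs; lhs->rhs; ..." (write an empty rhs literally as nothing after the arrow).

  | babc
  | abbcba => ababa
  | bccbbccab
  | aab => ca

aa->; aab->ca; bcb->ab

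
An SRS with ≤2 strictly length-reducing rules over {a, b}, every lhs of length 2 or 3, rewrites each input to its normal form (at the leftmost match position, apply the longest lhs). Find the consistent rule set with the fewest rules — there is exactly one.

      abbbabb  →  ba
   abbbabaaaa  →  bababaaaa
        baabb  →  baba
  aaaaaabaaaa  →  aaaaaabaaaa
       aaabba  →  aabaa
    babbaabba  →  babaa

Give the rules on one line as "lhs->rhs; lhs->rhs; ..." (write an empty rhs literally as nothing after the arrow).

  | abbbabb => bababb => babba => bbaa => ba
  | abbbabaaaa => bababaaaa
  | baabb => baba
  | aaaaaabaaaa

abb->ba; bba->b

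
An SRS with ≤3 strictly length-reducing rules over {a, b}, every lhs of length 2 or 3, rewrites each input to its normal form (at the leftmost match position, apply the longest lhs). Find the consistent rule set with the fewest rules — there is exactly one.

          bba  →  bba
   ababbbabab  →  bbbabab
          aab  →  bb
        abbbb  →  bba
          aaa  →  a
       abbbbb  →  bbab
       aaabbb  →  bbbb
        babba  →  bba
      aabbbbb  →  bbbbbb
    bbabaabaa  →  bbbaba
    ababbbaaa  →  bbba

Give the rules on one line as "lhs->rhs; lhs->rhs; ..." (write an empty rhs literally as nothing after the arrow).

  | bba
  | ababbbabab => abbababab => baababab => bbbabab
  | aab => bb
  | abbbb => babb => bba

aa->a; aab->bb; abb->ba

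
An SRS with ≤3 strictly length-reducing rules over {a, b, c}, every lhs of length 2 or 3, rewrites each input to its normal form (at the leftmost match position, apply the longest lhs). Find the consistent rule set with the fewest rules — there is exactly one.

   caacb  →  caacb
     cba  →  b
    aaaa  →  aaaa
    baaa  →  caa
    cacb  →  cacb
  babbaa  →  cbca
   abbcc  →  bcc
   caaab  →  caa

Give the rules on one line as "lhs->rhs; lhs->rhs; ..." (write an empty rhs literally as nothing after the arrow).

  | caacb
  | cba => b
  | aaaa
  | baaa => caa

ab->; ba->c; cba->b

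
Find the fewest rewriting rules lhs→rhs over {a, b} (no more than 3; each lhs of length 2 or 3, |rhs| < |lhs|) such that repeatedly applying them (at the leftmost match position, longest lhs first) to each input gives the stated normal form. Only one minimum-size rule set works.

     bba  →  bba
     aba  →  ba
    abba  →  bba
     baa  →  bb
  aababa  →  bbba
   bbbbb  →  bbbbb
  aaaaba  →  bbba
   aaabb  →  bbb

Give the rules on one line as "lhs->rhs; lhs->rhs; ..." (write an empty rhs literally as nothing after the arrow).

  | bba
  | aba => ba
  | abba => bba
  | baa => bb

aa->b; ab->b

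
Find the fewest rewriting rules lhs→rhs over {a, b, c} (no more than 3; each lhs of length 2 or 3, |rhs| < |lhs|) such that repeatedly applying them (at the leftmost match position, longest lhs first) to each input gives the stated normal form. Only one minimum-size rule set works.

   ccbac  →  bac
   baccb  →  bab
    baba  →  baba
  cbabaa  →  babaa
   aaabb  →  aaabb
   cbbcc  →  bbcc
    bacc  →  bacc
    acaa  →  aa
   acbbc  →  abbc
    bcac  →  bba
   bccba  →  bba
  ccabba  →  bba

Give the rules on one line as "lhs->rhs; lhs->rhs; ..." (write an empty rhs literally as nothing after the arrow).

ca->; cac->ba; cb->b

  | ccbac => cbac => bac
  | baccb => bacb => bab
  | baba
  | cbabaa => babaa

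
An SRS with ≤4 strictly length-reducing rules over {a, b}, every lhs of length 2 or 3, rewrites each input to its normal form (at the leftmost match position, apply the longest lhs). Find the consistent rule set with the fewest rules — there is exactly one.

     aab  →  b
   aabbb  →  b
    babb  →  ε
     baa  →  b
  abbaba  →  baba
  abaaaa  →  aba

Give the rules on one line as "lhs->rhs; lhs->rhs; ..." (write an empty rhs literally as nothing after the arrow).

aa->; aaa->; abb->b; bb->

  | aab => b
  | aabbb => bbb => b
  | babb => bb => ε
  | baa => b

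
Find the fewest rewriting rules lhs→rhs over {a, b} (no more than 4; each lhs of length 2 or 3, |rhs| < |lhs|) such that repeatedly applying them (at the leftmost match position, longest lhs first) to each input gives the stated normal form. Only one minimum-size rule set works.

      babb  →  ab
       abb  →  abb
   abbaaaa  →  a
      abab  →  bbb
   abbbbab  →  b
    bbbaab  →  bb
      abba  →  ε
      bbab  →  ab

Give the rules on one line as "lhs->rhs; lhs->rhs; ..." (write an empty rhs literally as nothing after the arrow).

aa->; aba->bb; bab->a; bba->a

  | babb => ab
  | abb
  | abbaaaa => aaaaa => aaa => a
  | abab => bbb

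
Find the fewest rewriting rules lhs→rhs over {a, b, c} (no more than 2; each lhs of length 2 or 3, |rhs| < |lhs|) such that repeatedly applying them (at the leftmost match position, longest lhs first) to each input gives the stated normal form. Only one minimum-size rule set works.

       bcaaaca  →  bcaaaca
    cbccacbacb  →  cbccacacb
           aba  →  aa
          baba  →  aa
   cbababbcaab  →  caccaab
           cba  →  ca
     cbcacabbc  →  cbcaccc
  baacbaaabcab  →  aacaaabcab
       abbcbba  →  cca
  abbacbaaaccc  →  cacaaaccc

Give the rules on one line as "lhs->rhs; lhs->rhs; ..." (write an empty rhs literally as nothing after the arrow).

abb->c; ba->a

  | bcaaaca
  | cbccacbacb => cbccacacb
  | aba => aa
  | baba => aba => aa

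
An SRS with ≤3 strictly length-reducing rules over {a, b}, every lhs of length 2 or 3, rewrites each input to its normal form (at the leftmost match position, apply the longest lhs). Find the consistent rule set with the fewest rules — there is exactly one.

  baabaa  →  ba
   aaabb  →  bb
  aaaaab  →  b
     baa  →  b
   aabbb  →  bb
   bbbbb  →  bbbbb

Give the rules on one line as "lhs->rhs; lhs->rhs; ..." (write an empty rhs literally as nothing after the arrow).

aa->; aab->a; ab->b

  | baabaa => baaa => ba
  | aaabb => abb => bb
  | aaaaab => aaab => ab => b
  | baa => b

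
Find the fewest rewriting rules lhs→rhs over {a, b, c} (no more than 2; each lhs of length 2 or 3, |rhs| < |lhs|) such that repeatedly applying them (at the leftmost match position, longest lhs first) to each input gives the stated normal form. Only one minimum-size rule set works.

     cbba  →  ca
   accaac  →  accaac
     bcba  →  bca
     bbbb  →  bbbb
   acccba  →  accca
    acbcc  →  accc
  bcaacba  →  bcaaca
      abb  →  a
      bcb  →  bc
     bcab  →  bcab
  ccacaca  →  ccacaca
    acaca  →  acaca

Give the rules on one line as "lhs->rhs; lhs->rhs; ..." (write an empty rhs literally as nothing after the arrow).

  | cbba => cba => ca
  | accaac
  | bcba => bca
  | bbbb

abb->a; cb->c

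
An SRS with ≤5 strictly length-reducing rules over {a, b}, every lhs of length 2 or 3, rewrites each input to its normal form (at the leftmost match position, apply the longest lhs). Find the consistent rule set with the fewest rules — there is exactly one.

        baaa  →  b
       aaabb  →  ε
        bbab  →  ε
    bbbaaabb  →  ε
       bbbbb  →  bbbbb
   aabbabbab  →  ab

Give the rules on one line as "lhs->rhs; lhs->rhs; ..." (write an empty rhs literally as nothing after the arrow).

aa->b; aab->; bab->aa; bba->aa

  | baaa => bba => aa => b
  | aaabb => babb => aab => ε
  | bbab => aab => ε
  | bbbaaabb => baaaabb => bbaabb => aaabb => babb => aab => ε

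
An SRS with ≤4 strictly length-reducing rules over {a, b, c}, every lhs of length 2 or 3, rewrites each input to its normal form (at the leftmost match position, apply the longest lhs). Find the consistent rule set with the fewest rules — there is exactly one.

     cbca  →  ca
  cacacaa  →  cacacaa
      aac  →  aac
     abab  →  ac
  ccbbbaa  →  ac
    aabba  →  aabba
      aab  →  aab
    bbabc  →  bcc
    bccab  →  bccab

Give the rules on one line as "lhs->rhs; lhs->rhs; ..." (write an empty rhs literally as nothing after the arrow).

  | cbca => ca
  | cacacaa
  | aac
  | abab => ac

baa->ac; bab->c; cb->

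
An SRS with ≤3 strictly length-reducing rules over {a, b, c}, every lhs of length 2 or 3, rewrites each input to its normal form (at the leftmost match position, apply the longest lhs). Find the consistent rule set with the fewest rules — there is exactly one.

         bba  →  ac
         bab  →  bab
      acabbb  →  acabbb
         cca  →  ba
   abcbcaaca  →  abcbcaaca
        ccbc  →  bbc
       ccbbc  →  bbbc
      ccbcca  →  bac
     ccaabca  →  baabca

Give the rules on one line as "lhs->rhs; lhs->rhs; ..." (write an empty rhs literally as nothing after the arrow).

bba->ac; cc->b

  | bba => ac
  | bab
  | acabbb
  | cca => ba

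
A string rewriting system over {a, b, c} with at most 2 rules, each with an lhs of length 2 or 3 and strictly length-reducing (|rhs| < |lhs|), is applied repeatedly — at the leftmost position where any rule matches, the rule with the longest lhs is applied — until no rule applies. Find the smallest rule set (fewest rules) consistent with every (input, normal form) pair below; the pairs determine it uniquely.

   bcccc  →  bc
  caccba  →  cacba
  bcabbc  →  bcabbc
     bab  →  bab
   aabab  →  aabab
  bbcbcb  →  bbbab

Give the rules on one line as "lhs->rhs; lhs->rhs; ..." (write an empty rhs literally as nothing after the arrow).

cbc->ba; cc->c

  | bcccc => bccc => bcc => bc
  | caccba => cacba
  | bcabbc
  | bab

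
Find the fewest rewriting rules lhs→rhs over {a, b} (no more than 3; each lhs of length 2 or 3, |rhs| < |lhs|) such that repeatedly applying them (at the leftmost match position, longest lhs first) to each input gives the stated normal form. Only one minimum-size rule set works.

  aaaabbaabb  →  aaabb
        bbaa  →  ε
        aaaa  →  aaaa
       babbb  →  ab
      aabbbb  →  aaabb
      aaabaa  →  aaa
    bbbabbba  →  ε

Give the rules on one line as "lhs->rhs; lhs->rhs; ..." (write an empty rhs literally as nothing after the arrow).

aba->; ba->; bbb->ab

  | aaaabbaabb => aaaababb => aaabb
  | bbaa => ba => ε
  | aaaa
  | babbb => bbb => ab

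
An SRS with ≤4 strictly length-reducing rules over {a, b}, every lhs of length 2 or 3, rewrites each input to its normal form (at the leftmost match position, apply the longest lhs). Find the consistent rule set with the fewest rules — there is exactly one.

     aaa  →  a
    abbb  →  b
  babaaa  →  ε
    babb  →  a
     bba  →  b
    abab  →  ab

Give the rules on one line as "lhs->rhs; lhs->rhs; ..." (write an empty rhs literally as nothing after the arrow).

  | aaa => a
  | abbb => aab => b
  | babaaa => baaa => aa => ε
  | babb => bb => a

aa->; ba->; bb->a; bba->b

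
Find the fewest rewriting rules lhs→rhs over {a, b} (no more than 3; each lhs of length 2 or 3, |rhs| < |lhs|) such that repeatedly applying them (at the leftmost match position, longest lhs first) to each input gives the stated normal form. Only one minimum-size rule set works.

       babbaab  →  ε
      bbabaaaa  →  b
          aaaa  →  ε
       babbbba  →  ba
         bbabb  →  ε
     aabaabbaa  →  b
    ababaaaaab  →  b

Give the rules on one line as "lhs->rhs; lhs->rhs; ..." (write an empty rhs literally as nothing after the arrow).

aa->; ab->b; bb->

  | babbaab => bbbaab => baab => bb => ε
  | bbabaaaa => abaaaa => baaaa => baa => b
  | aaaa => aa => ε
  | babbbba => bbbbba => bbba => ba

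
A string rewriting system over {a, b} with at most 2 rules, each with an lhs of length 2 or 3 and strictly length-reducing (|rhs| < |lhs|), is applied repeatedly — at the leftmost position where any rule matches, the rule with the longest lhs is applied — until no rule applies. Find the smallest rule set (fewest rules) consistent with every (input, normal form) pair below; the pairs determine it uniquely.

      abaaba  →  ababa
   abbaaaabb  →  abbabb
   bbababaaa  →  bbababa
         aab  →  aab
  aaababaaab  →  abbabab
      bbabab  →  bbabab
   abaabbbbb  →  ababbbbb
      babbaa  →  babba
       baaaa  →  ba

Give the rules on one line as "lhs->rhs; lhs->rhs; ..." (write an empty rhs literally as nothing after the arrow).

aaa->ab; baa->ba

  | abaaba => ababa
  | abbaaaabb => abbaaabb => abbaabb => abbabb
  | bbababaaa => bbababaa => bbababa
  | aab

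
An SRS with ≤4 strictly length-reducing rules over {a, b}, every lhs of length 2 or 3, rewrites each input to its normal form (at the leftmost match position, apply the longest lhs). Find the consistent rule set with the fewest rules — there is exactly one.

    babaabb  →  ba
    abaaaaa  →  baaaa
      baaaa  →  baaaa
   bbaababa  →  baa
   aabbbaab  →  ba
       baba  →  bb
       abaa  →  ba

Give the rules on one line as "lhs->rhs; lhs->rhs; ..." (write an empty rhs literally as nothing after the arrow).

ab->; aba->b; bbb->ba

  | babaabb => bbabb => bbb => ba
  | abaaaaa => baaaa
  | baaaa
  | bbaababa => bbabba => bbba => baa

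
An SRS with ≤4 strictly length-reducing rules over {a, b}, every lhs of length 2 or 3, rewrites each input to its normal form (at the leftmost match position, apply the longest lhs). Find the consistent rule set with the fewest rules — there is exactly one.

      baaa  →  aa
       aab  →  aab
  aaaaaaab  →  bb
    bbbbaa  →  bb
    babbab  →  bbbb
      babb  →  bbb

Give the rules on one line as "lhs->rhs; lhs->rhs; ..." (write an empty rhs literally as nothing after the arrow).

  | baaa => aa
  | aab
  | aaaaaaab => baaaab => aaab => bb
  | bbbbaa => bbba => bb

aaa->b; ba->; bab->bb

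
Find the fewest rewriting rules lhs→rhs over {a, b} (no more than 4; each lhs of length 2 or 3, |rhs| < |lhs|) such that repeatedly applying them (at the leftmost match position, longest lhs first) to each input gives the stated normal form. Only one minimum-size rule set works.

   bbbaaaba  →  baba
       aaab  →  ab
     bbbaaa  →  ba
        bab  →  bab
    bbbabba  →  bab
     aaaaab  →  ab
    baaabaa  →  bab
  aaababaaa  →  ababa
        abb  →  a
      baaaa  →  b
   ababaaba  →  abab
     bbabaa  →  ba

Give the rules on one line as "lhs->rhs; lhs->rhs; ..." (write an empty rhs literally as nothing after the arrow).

aa->; bb->; bba->b

  | bbbaaaba => baaaba => baba
  | aaab => ab
  | bbbaaa => baaa => ba
  | bab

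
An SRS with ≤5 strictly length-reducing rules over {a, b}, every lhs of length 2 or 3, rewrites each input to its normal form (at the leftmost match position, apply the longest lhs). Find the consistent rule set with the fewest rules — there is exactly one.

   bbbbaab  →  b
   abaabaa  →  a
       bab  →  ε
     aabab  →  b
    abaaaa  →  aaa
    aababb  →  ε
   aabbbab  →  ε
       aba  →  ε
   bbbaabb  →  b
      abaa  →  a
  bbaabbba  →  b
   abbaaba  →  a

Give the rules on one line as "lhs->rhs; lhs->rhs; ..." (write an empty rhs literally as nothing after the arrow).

  | bbbbaab => bbaab => aab => ab => b
  | abaabaa => abaa => a
  | bab => bb => ε
  | aabab => ab => b

ab->b; aba->; ba->b; bb->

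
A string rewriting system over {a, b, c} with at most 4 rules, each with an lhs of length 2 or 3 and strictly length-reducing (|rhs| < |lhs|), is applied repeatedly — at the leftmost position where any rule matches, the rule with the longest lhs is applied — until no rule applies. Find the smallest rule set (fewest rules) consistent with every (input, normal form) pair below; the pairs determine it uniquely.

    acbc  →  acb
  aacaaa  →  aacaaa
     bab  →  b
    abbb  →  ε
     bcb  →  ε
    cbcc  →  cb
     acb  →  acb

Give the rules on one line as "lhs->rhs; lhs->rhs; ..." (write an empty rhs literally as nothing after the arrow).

ab->; bb->; bc->b

  | acbc => acb
  | aacaaa
  | bab => b
  | abbb => bb => ε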